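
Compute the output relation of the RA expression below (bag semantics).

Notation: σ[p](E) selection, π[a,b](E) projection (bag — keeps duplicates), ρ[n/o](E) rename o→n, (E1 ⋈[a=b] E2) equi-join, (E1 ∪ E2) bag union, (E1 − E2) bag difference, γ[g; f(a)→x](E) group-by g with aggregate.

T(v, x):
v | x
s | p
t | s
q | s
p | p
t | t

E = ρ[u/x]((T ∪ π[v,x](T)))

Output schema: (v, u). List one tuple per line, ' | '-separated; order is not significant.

Subexpression sizes:
  T → 5
  T → 5
  π[v,x](T) → 5
  (T ∪ π[v,x](T)) → 10
  ρ[u/x]((T ∪ π[v,x](T))) → 10

== RESULT ==
v | u
p | p
p | p
q | s
q | s
s | p
s | p
t | s
t | s
t | t
t | t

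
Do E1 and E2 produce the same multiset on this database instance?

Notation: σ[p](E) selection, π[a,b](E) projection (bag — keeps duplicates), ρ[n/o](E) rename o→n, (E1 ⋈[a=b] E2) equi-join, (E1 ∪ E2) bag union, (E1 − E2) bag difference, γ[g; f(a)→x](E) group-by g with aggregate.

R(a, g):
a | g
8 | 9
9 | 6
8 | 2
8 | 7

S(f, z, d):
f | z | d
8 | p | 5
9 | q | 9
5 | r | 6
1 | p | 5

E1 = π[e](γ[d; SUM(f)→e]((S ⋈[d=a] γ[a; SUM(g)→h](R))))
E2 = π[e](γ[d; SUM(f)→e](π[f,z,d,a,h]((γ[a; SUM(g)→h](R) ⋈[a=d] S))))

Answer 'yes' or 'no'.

E1 subexpression sizes:
  S → 4
  R → 4
  γ[a; SUM(g)→h](R) → 2
  (S ⋈[d=a] γ[a; SUM(g)→h](R)) → 1
  γ[d; SUM(f)→e]((S ⋈[d=a] γ[a; SUM(g)→h](R))) → 1
  π[e](γ[d; SUM(f)→e]((S ⋈[d=a] γ[a; SUM(g)→h](R)))) → 1
E2 subexpression sizes:
  R → 4
  γ[a; SUM(g)→h](R) → 2
  S → 4
  (γ[a; SUM(g)→h](R) ⋈[a=d] S) → 1
  π[f,z,d,a,h]((γ[a; SUM(g)→h](R) ⋈[a=d] S)) → 1
  γ[d; SUM(f)→e](π[f,z,d,a,h]((γ[a; SUM(g)→h](R) ⋈[a=d] S))) → 1
  π[e](γ[d; SUM(f)→e](π[f,z,d,a,h]((γ[a; SUM(g)→h](R) ⋈[a=d] S)))) → 1

E1 and E2 produce the same multiset:
e
9

yes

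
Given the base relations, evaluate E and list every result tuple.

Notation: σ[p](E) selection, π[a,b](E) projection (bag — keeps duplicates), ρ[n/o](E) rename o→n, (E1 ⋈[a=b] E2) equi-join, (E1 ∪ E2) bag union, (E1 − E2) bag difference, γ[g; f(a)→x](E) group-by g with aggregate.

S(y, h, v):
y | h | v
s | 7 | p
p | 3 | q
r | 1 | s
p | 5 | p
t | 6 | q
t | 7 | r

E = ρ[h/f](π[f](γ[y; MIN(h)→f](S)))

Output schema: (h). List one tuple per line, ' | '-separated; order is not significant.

Subexpression sizes:
  S → 6
  γ[y; MIN(h)→f](S) → 4
  π[f](γ[y; MIN(h)→f](S)) → 4
  ρ[h/f](π[f](γ[y; MIN(h)→f](S))) → 4

== RESULT ==
h
1
3
6
7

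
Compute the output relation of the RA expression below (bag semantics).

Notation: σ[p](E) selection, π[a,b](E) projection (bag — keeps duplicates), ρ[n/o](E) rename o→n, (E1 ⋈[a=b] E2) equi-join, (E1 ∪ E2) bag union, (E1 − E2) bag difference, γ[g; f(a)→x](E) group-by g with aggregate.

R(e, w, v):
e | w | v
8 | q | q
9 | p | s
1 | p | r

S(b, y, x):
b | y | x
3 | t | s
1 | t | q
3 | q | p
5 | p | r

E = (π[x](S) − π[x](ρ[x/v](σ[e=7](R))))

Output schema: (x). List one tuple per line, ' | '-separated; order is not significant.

Row counts bottom-up:
  S → 4
  π[x](S) → 4
  R → 3
  σ[e=7](R) → 0
  ρ[x/v](σ[e=7](R)) → 0
  π[x](ρ[x/v](σ[e=7](R))) → 0
  (π[x](S) − π[x](ρ[x/v](σ[e=7](R)))) → 4

== RESULT ==
x
p
q
r
s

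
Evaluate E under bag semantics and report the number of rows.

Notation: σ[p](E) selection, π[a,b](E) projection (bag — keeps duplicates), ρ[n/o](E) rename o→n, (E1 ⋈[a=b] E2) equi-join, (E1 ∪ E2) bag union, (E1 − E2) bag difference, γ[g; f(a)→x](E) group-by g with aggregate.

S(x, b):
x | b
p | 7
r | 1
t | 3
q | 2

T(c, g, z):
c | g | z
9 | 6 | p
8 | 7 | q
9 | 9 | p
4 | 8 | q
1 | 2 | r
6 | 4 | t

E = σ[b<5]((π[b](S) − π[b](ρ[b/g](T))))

Per-node cardinality:
  S → 4
  π[b](S) → 4
  T → 6
  ρ[b/g](T) → 6
  π[b](ρ[b/g](T)) → 6
  (π[b](S) − π[b](ρ[b/g](T))) → 2
  σ[b<5]((π[b](S) − π[b](ρ[b/g](T)))) → 2

|E| = 2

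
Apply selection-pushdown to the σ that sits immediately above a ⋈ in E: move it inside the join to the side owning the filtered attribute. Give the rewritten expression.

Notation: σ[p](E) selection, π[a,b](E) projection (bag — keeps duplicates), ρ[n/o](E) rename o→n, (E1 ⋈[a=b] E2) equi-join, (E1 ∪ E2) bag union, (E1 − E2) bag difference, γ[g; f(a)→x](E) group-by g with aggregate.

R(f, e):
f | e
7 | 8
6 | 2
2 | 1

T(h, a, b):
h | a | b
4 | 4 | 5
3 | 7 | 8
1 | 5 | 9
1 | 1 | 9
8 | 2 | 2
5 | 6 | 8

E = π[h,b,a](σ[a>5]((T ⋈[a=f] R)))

σ filters on a, owned by the left side.
E' = π[h,b,a]((σ[a>5](T) ⋈[a=f] R))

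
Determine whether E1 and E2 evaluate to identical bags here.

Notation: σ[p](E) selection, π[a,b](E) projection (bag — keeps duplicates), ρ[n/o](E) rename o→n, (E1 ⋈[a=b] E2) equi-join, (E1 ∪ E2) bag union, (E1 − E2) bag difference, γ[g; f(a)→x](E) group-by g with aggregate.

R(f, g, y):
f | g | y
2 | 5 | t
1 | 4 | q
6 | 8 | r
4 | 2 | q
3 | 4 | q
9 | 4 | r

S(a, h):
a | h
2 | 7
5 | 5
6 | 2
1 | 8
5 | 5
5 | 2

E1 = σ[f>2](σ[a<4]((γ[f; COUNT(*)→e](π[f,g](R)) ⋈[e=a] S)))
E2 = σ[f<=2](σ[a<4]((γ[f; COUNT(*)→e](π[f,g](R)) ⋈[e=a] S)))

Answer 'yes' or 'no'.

E1 row counts bottom-up:
  R → 6
  π[f,g](R) → 6
  γ[f; COUNT(*)→e](π[f,g](R)) → 6
  S → 6
  (γ[f; COUNT(*)→e](π[f,g](R)) ⋈[e=a] S) → 6
  σ[a<4]((γ[f; COUNT(*)→e](π[f,g](R)) ⋈[e=a] S)) → 6
  σ[f>2](σ[a<4]((γ[f; COUNT(*)→e](π[f,g](R)) ⋈[e=a] S))) → 4
E2 row counts bottom-up:
  R → 6
  π[f,g](R) → 6
  γ[f; COUNT(*)→e](π[f,g](R)) → 6
  S → 6
  (γ[f; COUNT(*)→e](π[f,g](R)) ⋈[e=a] S) → 6
  σ[a<4]((γ[f; COUNT(*)→e](π[f,g](R)) ⋈[e=a] S)) → 6
  σ[f<=2](σ[a<4]((γ[f; COUNT(*)→e](π[f,g](R)) ⋈[e=a] S))) → 2

E1 result:
f | e | a | h
3 | 1 | 1 | 8
4 | 1 | 1 | 8
6 | 1 | 1 | 8
9 | 1 | 1 | 8
E2 result:
f | e | a | h
1 | 1 | 1 | 8
2 | 1 | 1 | 8
Witness: (6, 1, 1, 8) appears 1× in E1 but 0× in E2.

no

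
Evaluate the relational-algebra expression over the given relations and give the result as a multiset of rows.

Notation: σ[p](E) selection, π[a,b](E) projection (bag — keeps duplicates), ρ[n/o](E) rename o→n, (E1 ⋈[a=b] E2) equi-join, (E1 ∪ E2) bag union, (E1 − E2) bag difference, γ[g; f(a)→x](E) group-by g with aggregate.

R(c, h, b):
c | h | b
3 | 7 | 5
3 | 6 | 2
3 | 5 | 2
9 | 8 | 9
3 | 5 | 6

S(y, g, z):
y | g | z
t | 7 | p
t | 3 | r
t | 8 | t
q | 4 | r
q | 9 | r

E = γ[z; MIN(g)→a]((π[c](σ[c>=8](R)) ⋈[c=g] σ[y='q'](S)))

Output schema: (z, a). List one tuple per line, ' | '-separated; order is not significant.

Stepwise |·|:
  R → 5
  σ[c>=8](R) → 1
  π[c](σ[c>=8](R)) → 1
  S → 5
  σ[y='q'](S) → 2
  (π[c](σ[c>=8](R)) ⋈[c=g] σ[y='q'](S)) → 1
  γ[z; MIN(g)→a]((π[c](σ[c>=8](R)) ⋈[c=g] σ[y='q'](S))) → 1

== RESULT ==
z | a
r | 9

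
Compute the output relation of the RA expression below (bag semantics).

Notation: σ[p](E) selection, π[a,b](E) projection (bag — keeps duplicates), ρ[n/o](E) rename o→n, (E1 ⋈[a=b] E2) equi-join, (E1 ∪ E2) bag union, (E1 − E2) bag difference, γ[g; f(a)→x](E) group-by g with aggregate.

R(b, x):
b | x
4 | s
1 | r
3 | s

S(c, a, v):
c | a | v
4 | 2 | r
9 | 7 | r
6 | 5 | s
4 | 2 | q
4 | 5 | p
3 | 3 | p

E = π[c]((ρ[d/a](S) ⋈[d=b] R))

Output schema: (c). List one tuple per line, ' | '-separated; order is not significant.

Stepwise |·|:
  S → 6
  ρ[d/a](S) → 6
  R → 3
  (ρ[d/a](S) ⋈[d=b] R) → 1
  π[c]((ρ[d/a](S) ⋈[d=b] R)) → 1

== RESULT ==
c
3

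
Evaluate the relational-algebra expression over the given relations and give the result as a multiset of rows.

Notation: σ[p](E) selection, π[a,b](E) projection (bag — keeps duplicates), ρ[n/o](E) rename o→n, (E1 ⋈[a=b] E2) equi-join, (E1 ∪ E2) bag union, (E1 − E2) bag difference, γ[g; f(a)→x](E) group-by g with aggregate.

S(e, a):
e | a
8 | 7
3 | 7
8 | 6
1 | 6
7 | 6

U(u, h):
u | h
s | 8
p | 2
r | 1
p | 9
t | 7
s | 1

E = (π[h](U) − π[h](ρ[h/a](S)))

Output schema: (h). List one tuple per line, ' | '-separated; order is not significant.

Row counts bottom-up:
  U → 6
  π[h](U) → 6
  S → 5
  ρ[h/a](S) → 5
  π[h](ρ[h/a](S)) → 5
  (π[h](U) − π[h](ρ[h/a](S))) → 5

== RESULT ==
h
1
1
2
8
9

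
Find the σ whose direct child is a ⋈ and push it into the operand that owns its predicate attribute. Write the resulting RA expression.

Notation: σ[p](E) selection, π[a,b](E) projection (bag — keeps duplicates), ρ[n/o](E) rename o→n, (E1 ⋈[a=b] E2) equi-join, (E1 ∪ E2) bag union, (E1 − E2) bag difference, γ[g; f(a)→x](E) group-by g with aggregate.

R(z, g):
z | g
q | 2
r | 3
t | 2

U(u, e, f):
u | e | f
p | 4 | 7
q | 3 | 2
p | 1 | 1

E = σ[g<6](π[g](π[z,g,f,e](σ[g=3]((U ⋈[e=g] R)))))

σ filters on g, owned by the right side.
E' = σ[g<6](π[g](π[z,g,f,e]((U ⋈[e=g] σ[g=3](R)))))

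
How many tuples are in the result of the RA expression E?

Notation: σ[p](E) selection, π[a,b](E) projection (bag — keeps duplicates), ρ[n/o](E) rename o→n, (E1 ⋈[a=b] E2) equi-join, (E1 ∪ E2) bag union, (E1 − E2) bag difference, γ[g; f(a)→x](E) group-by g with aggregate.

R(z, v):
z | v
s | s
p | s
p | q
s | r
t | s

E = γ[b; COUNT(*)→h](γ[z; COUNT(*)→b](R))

Stepwise |·|:
  R → 5
  γ[z; COUNT(*)→b](R) → 3
  γ[b; COUNT(*)→h](γ[z; COUNT(*)→b](R)) → 2

|E| = 2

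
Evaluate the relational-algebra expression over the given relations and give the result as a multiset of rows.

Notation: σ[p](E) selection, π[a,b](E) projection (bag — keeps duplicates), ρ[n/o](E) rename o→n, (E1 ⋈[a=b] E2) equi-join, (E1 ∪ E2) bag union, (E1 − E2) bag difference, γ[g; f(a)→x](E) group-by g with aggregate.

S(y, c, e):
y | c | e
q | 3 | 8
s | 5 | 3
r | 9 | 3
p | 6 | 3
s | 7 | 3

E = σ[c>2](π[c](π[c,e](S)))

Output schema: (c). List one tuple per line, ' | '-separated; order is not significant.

Stepwise |·|:
  S → 5
  π[c,e](S) → 5
  π[c](π[c,e](S)) → 5
  σ[c>2](π[c](π[c,e](S))) → 5

== RESULT ==
c
3
5
6
7
9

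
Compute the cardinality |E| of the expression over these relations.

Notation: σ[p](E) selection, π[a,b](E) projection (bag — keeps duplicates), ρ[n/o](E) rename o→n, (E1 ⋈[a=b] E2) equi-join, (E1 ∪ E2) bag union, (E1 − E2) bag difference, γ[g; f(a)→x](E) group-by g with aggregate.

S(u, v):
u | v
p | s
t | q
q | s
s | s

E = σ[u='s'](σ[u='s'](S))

Stepwise |·|:
  S → 4
  σ[u='s'](S) → 1
  σ[u='s'](σ[u='s'](S)) → 1

|E| = 1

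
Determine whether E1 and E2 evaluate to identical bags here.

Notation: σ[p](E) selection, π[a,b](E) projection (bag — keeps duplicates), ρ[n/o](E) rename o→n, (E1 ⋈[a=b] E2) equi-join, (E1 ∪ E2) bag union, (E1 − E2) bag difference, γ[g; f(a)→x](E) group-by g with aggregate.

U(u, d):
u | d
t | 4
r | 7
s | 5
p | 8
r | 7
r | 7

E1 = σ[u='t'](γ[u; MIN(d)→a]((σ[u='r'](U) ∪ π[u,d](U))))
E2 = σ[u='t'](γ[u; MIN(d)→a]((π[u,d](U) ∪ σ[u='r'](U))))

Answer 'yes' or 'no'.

E1 row counts bottom-up:
  U → 6
  σ[u='r'](U) → 3
  U → 6
  π[u,d](U) → 6
  (σ[u='r'](U) ∪ π[u,d](U)) → 9
  γ[u; MIN(d)→a]((σ[u='r'](U) ∪ π[u,d](U))) → 4
  σ[u='t'](γ[u; MIN(d)→a]((σ[u='r'](U) ∪ π[u,d](U)))) → 1
E2 row counts bottom-up:
  U → 6
  π[u,d](U) → 6
  U → 6
  σ[u='r'](U) → 3
  (π[u,d](U) ∪ σ[u='r'](U)) → 9
  γ[u; MIN(d)→a]((π[u,d](U) ∪ σ[u='r'](U))) → 4
  σ[u='t'](γ[u; MIN(d)→a]((π[u,d](U) ∪ σ[u='r'](U)))) → 1

E1 and E2 produce the same multiset:
u | a
t | 4

yes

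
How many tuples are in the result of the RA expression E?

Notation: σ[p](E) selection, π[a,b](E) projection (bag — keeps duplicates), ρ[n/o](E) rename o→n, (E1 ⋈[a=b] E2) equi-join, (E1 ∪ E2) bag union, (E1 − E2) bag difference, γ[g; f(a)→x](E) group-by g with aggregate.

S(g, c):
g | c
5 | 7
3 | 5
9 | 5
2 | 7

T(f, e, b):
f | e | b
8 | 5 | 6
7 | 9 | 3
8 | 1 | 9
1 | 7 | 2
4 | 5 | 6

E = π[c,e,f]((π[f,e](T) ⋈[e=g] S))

Subexpression sizes:
  T → 5
  π[f,e](T) → 5
  S → 4
  (π[f,e](T) ⋈[e=g] S) → 3
  π[c,e,f]((π[f,e](T) ⋈[e=g] S)) → 3

|E| = 3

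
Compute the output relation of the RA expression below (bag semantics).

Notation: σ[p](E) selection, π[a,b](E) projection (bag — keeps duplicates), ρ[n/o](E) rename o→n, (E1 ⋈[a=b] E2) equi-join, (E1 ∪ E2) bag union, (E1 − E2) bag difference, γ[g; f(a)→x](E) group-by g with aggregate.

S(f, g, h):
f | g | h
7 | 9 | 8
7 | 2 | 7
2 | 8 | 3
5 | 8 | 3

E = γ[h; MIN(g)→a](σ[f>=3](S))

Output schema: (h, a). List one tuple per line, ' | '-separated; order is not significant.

Subexpression sizes:
  S → 4
  σ[f>=3](S) → 3
  γ[h; MIN(g)→a](σ[f>=3](S)) → 3

== RESULT ==
h | a
3 | 8
7 | 2
8 | 9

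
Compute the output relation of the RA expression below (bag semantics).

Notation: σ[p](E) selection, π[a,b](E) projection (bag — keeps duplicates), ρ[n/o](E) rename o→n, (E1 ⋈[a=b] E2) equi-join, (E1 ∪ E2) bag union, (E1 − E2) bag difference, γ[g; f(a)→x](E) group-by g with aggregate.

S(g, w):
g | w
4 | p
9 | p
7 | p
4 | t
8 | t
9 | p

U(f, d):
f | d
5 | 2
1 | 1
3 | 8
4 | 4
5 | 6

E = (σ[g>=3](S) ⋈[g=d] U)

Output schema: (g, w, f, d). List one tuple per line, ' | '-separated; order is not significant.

Row counts bottom-up:
  S → 6
  σ[g>=3](S) → 6
  U → 5
  (σ[g>=3](S) ⋈[g=d] U) → 3

== RESULT ==
g | w | f | d
4 | p | 4 | 4
4 | t | 4 | 4
8 | t | 3 | 8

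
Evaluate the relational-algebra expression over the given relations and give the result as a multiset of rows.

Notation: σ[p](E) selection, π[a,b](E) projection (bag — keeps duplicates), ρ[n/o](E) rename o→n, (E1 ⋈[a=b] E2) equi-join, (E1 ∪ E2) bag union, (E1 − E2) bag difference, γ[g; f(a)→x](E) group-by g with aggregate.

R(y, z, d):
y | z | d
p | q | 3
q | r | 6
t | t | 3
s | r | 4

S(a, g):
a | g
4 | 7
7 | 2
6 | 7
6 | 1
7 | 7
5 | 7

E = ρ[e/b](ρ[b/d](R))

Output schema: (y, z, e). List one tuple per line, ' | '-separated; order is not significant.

Per-node cardinality:
  R → 4
  ρ[b/d](R) → 4
  ρ[e/b](ρ[b/d](R)) → 4

== RESULT ==
y | z | e
p | q | 3
q | r | 6
s | r | 4
t | t | 3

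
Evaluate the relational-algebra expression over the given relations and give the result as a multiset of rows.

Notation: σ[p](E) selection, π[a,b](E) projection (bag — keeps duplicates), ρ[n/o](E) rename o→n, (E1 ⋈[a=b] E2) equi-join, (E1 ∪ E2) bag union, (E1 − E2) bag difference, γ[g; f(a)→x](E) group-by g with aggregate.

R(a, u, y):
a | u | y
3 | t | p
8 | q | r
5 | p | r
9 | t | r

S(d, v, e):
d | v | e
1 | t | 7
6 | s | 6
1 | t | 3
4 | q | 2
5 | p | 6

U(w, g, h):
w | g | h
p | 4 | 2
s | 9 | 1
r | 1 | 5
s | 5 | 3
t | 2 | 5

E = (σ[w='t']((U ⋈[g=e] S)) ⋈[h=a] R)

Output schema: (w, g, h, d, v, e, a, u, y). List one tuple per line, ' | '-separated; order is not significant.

Stepwise |·|:
  U → 5
  S → 5
  (U ⋈[g=e] S) → 1
  σ[w='t']((U ⋈[g=e] S)) → 1
  R → 4
  (σ[w='t']((U ⋈[g=e] S)) ⋈[h=a] R) → 1

== RESULT ==
w | g | h | d | v | e | a | u | y
t | 2 | 5 | 4 | q | 2 | 5 | p | r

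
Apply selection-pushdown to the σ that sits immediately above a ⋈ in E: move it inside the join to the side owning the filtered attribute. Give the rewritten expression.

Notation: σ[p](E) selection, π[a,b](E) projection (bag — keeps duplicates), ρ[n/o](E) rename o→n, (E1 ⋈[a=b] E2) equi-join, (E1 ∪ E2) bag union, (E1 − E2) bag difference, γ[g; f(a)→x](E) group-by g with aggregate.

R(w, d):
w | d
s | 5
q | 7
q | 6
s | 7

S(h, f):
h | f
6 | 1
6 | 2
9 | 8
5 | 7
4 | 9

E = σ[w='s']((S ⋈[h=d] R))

σ filters on w, owned by the right side.
E' = (S ⋈[h=d] σ[w='s'](R))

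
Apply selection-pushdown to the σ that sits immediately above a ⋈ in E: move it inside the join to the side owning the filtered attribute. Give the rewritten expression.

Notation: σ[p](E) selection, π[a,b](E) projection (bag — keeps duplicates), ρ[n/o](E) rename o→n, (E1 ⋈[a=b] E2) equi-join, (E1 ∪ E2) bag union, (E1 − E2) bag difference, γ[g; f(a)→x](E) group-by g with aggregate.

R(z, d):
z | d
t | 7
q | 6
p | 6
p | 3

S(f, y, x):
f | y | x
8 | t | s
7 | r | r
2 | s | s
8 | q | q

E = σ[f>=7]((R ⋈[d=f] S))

σ filters on f, owned by the right side.
E' = (R ⋈[d=f] σ[f>=7](S))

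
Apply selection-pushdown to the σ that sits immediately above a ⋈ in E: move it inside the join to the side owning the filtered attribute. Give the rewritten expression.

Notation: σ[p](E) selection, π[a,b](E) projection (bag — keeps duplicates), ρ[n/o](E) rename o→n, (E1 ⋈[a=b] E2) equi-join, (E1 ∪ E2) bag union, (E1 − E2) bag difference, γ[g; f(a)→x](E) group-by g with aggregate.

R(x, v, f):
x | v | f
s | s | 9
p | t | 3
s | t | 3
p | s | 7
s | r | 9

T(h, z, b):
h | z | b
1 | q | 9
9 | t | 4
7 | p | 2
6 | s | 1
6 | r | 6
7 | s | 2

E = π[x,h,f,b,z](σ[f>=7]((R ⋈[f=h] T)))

σ filters on f, owned by the left side.
E' = π[x,h,f,b,z]((σ[f>=7](R) ⋈[f=h] T))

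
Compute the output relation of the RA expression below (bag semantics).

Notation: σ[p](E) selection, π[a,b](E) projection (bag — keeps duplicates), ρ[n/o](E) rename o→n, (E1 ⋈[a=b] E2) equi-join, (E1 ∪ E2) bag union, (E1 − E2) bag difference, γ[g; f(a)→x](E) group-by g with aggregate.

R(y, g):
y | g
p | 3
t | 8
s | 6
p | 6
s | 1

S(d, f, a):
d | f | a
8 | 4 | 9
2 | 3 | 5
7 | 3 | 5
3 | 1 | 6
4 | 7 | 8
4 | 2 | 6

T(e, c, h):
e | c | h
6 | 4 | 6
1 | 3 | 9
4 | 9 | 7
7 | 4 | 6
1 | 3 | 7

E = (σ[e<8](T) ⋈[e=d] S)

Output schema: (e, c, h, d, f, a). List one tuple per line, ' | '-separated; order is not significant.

Stepwise |·|:
  T → 5
  σ[e<8](T) → 5
  S → 6
  (σ[e<8](T) ⋈[e=d] S) → 3

== RESULT ==
e | c | h | d | f | a
4 | 9 | 7 | 4 | 2 | 6
4 | 9 | 7 | 4 | 7 | 8
7 | 4 | 6 | 7 | 3 | 5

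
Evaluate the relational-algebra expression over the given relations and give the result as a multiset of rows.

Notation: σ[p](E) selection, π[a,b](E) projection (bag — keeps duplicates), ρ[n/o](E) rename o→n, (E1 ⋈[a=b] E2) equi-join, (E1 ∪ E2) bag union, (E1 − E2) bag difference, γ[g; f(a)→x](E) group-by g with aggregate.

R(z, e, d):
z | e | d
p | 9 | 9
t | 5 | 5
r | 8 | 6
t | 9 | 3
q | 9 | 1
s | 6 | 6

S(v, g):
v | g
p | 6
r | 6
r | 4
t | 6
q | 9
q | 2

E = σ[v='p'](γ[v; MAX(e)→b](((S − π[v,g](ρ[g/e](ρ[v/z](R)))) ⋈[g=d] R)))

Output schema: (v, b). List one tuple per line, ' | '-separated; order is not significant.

Per-node cardinality:
  S → 6
  R → 6
  ρ[v/z](R) → 6
  ρ[g/e](ρ[v/z](R)) → 6
  π[v,g](ρ[g/e](ρ[v/z](R))) → 6
  (S − π[v,g](ρ[g/e](ρ[v/z](R)))) → 5
  R → 6
  ((S − π[v,g](ρ[g/e](ρ[v/z](R)))) ⋈[g=d] R) → 6
  γ[v; MAX(e)→b](((S − π[v,g](ρ[g/e](ρ[v/z](R)))) ⋈[g=d] R)) → 3
  σ[v='p'](γ[v; MAX(e)→b](((S − π[v,g](ρ[g/e](ρ[v/z](R)))) ⋈[g=d] R))) → 1

== RESULT ==
v | b
p | 8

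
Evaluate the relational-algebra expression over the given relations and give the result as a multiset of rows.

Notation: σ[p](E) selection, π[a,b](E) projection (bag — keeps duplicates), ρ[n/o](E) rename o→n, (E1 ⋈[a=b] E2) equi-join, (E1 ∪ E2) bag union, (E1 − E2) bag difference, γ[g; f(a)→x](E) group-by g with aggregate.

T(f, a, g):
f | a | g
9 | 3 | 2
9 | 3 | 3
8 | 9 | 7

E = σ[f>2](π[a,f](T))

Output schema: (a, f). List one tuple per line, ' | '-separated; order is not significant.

Row counts bottom-up:
  T → 3
  π[a,f](T) → 3
  σ[f>2](π[a,f](T)) → 3

== RESULT ==
a | f
3 | 9
3 | 9
9 | 8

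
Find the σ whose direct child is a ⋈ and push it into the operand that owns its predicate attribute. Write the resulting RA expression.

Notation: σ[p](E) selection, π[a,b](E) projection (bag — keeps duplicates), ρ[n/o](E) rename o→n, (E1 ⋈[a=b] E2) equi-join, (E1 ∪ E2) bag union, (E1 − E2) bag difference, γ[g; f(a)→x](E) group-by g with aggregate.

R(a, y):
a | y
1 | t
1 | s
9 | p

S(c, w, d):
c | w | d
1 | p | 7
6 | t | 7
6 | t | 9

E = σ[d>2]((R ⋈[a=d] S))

σ filters on d, owned by the right side.
E' = (R ⋈[a=d] σ[d>2](S))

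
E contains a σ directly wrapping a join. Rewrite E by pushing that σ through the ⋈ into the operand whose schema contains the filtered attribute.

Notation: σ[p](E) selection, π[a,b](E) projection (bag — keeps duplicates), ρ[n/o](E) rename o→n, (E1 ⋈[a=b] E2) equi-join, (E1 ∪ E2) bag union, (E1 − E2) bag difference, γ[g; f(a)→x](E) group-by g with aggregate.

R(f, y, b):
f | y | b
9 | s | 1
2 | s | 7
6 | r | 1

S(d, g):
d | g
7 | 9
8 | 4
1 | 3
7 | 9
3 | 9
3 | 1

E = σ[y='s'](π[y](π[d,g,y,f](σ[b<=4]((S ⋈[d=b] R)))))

σ filters on b, owned by the right side.
E' = σ[y='s'](π[y](π[d,g,y,f]((S ⋈[d=b] σ[b<=4](R)))))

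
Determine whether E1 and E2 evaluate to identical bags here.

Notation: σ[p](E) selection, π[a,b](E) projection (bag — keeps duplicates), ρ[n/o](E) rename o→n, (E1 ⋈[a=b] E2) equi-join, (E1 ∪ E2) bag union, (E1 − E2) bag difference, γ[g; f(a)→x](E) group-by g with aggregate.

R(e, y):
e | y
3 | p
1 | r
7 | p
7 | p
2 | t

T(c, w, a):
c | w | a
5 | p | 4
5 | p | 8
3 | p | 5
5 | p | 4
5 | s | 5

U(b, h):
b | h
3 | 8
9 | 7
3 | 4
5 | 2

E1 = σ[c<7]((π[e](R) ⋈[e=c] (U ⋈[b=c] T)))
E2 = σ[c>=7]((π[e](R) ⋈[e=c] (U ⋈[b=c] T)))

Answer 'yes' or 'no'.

E1 stepwise |·|:
  R → 5
  π[e](R) → 5
  U → 4
  T → 5
  (U ⋈[b=c] T) → 6
  (π[e](R) ⋈[e=c] (U ⋈[b=c] T)) → 2
  σ[c<7]((π[e](R) ⋈[e=c] (U ⋈[b=c] T))) → 2
E2 stepwise |·|:
  R → 5
  π[e](R) → 5
  U → 4
  T → 5
  (U ⋈[b=c] T) → 6
  (π[e](R) ⋈[e=c] (U ⋈[b=c] T)) → 2
  σ[c>=7]((π[e](R) ⋈[e=c] (U ⋈[b=c] T))) → 0

E1 result:
e | b | h | c | w | a
3 | 3 | 4 | 3 | p | 5
3 | 3 | 8 | 3 | p | 5
E2 result:
e | b | h | c | w | a
(0 rows)
Witness: (3, 3, 4, 3, 'p', 5) appears 1× in E1 but 0× in E2.

no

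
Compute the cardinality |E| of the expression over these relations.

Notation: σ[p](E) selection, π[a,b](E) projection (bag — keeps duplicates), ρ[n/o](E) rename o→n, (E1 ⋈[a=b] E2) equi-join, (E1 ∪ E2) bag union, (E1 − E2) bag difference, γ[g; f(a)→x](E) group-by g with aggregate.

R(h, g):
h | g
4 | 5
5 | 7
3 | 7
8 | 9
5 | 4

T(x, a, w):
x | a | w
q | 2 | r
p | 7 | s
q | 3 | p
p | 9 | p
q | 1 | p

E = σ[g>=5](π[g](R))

Row counts bottom-up:
  R → 5
  π[g](R) → 5
  σ[g>=5](π[g](R)) → 4

|E| = 4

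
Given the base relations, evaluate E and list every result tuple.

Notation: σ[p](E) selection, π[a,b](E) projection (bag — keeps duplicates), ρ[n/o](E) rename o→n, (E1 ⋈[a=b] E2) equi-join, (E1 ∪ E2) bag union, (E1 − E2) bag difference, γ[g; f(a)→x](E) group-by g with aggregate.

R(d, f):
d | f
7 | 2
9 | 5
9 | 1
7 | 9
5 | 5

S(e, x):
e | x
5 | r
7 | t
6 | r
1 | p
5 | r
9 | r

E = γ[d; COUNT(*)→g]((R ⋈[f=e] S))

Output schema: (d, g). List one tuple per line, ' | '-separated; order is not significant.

Subexpression sizes:
  R → 5
  S → 6
  (R ⋈[f=e] S) → 6
  γ[d; COUNT(*)→g]((R ⋈[f=e] S)) → 3

== RESULT ==
d | g
5 | 2
7 | 1
9 | 3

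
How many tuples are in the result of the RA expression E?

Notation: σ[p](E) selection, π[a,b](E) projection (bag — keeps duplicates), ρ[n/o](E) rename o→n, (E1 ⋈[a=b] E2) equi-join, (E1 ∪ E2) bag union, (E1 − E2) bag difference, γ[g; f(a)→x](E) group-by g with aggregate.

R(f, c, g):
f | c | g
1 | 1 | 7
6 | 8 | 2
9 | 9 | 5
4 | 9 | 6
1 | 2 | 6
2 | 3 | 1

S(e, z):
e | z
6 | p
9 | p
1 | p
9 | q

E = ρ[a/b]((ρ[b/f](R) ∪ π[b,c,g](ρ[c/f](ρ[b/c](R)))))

Subexpression sizes:
  R → 6
  ρ[b/f](R) → 6
  R → 6
  ρ[b/c](R) → 6
  ρ[c/f](ρ[b/c](R)) → 6
  π[b,c,g](ρ[c/f](ρ[b/c](R))) → 6
  (ρ[b/f](R) ∪ π[b,c,g](ρ[c/f](ρ[b/c](R)))) → 12
  ρ[a/b]((ρ[b/f](R) ∪ π[b,c,g](ρ[c/f](ρ[b/c](R))))) → 12

|E| = 12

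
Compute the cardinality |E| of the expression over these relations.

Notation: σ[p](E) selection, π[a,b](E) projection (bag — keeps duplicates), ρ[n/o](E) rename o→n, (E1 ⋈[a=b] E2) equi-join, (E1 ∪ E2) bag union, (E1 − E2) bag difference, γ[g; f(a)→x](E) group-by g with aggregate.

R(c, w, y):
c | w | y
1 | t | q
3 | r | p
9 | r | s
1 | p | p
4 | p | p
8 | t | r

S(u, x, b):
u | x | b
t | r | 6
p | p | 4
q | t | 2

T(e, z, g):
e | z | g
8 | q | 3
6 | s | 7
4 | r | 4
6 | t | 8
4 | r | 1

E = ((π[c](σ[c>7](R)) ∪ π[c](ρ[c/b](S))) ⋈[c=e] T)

Per-node cardinality:
  R → 6
  σ[c>7](R) → 2
  π[c](σ[c>7](R)) → 2
  S → 3
  ρ[c/b](S) → 3
  π[c](ρ[c/b](S)) → 3
  (π[c](σ[c>7](R)) ∪ π[c](ρ[c/b](S))) → 5
  T → 5
  ((π[c](σ[c>7](R)) ∪ π[c](ρ[c/b](S))) ⋈[c=e] T) → 5

|E| = 5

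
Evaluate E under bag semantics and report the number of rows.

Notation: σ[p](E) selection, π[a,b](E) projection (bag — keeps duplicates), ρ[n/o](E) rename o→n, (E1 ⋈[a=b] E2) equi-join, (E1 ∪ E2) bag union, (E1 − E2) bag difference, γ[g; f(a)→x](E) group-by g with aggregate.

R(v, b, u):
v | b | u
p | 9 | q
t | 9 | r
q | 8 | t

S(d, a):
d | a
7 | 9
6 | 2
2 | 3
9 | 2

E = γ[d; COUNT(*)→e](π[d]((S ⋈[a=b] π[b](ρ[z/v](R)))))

Subexpression sizes:
  S → 4
  R → 3
  ρ[z/v](R) → 3
  π[b](ρ[z/v](R)) → 3
  (S ⋈[a=b] π[b](ρ[z/v](R))) → 2
  π[d]((S ⋈[a=b] π[b](ρ[z/v](R)))) → 2
  γ[d; COUNT(*)→e](π[d]((S ⋈[a=b] π[b](ρ[z/v](R))))) → 1

|E| = 1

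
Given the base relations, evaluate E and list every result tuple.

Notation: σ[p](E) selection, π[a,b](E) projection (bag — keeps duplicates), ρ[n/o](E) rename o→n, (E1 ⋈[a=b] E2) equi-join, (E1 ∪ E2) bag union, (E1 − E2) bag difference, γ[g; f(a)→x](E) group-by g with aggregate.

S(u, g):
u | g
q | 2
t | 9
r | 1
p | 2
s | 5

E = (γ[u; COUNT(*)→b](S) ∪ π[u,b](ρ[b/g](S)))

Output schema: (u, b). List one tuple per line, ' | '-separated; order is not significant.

Per-node cardinality:
  S → 5
  γ[u; COUNT(*)→b](S) → 5
  S → 5
  ρ[b/g](S) → 5
  π[u,b](ρ[b/g](S)) → 5
  (γ[u; COUNT(*)→b](S) ∪ π[u,b](ρ[b/g](S))) → 10

== RESULT ==
u | b
p | 1
p | 2
q | 1
q | 2
r | 1
r | 1
s | 1
s | 5
t | 1
t | 9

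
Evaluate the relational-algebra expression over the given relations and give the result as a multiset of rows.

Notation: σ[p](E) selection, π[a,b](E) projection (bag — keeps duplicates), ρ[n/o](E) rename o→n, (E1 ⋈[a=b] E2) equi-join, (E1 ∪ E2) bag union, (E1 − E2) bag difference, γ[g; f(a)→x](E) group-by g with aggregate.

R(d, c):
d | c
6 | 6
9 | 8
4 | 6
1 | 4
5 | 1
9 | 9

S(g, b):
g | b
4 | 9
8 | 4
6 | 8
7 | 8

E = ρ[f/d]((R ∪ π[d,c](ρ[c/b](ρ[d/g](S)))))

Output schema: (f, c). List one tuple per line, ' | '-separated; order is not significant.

Row counts bottom-up:
  R → 6
  S → 4
  ρ[d/g](S) → 4
  ρ[c/b](ρ[d/g](S)) → 4
  π[d,c](ρ[c/b](ρ[d/g](S))) → 4
  (R ∪ π[d,c](ρ[c/b](ρ[d/g](S)))) → 10
  ρ[f/d]((R ∪ π[d,c](ρ[c/b](ρ[d/g](S))))) → 10

== RESULT ==
f | c
1 | 4
4 | 6
4 | 9
5 | 1
6 | 6
6 | 8
7 | 8
8 | 4
9 | 8
9 | 9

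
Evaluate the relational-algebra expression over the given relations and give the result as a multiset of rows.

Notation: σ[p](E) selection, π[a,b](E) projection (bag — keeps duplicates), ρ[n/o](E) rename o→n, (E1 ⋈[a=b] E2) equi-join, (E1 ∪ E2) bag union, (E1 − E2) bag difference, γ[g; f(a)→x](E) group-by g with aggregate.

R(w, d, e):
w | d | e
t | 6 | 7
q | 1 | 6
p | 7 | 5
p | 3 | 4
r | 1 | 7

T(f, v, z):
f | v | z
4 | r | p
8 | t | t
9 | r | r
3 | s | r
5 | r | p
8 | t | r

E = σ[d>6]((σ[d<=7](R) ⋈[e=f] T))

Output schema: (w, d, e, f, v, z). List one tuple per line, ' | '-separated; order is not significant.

Stepwise |·|:
  R → 5
  σ[d<=7](R) → 5
  T → 6
  (σ[d<=7](R) ⋈[e=f] T) → 2
  σ[d>6]((σ[d<=7](R) ⋈[e=f] T)) → 1

== RESULT ==
w | d | e | f | v | z
p | 7 | 5 | 5 | r | p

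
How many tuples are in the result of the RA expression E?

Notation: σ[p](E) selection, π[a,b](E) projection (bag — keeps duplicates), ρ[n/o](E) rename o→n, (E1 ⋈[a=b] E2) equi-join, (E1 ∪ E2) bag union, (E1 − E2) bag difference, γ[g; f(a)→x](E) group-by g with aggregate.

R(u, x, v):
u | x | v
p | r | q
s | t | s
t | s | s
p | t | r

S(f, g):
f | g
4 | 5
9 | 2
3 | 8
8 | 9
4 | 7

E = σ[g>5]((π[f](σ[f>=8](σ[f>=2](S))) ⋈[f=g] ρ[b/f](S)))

Row counts bottom-up:
  S → 5
  σ[f>=2](S) → 5
  σ[f>=8](σ[f>=2](S)) → 2
  π[f](σ[f>=8](σ[f>=2](S))) → 2
  S → 5
  ρ[b/f](S) → 5
  (π[f](σ[f>=8](σ[f>=2](S))) ⋈[f=g] ρ[b/f](S)) → 2
  σ[g>5]((π[f](σ[f>=8](σ[f>=2](S))) ⋈[f=g] ρ[b/f](S))) → 2

|E| = 2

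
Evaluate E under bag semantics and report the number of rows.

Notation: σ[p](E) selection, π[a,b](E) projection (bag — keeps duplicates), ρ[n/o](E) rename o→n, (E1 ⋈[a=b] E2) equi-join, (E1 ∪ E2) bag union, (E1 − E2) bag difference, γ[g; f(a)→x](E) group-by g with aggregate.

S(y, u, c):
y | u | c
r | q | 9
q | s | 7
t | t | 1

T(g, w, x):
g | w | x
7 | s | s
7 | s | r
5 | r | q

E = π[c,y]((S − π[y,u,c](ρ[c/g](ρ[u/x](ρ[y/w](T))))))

Stepwise |·|:
  S → 3
  T → 3
  ρ[y/w](T) → 3
  ρ[u/x](ρ[y/w](T)) → 3
  ρ[c/g](ρ[u/x](ρ[y/w](T))) → 3
  π[y,u,c](ρ[c/g](ρ[u/x](ρ[y/w](T)))) → 3
  (S − π[y,u,c](ρ[c/g](ρ[u/x](ρ[y/w](T))))) → 3
  π[c,y]((S − π[y,u,c](ρ[c/g](ρ[u/x](ρ[y/w](T)))))) → 3

|E| = 3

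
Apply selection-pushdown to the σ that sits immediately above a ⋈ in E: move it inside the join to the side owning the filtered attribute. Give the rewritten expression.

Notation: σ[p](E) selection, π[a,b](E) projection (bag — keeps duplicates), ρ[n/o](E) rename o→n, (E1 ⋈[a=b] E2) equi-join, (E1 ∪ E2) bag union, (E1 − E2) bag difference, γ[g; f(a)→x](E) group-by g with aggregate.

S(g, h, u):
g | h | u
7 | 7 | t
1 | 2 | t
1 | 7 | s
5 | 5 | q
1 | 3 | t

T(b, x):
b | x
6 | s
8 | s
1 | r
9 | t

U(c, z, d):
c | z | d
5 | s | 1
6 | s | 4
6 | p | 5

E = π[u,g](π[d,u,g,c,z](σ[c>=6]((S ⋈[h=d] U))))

σ filters on c, owned by the right side.
E' = π[u,g](π[d,u,g,c,z]((S ⋈[h=d] σ[c>=6](U))))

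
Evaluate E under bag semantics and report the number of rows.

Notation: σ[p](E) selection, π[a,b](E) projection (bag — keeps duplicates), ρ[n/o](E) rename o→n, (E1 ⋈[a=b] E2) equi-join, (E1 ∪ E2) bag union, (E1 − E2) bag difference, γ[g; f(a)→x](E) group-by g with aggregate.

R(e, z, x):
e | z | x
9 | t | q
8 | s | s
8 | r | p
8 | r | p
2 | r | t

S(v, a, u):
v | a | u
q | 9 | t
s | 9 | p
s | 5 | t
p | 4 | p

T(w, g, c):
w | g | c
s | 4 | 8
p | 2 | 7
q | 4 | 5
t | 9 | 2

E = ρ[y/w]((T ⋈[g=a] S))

Row counts bottom-up:
  T → 4
  S → 4
  (T ⋈[g=a] S) → 4
  ρ[y/w]((T ⋈[g=a] S)) → 4

|E| = 4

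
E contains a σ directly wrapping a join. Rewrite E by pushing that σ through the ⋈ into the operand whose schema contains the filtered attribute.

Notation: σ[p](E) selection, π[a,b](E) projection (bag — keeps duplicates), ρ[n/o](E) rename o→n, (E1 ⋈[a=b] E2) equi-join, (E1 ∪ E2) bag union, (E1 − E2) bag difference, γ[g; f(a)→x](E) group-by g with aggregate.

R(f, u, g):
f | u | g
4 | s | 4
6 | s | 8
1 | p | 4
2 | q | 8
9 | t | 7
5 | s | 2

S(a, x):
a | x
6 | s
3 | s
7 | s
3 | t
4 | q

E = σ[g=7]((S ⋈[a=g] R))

σ filters on g, owned by the right side.
E' = (S ⋈[a=g] σ[g=7](R))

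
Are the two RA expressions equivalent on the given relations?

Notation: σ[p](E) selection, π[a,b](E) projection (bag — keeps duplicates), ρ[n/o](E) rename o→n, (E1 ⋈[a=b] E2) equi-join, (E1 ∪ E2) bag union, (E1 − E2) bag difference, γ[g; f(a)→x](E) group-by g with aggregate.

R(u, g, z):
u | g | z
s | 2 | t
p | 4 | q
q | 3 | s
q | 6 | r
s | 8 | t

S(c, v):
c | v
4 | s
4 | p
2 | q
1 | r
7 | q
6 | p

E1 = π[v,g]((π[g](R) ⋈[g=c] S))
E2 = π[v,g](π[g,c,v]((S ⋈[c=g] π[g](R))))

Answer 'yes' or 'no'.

E1 per-node cardinality:
  R → 5
  π[g](R) → 5
  S → 6
  (π[g](R) ⋈[g=c] S) → 4
  π[v,g]((π[g](R) ⋈[g=c] S)) → 4
E2 per-node cardinality:
  S → 6
  R → 5
  π[g](R) → 5
  (S ⋈[c=g] π[g](R)) → 4
  π[g,c,v]((S ⋈[c=g] π[g](R))) → 4
  π[v,g](π[g,c,v]((S ⋈[c=g] π[g](R)))) → 4

E1 and E2 produce the same multiset:
v | g
p | 4
p | 6
q | 2
s | 4

yes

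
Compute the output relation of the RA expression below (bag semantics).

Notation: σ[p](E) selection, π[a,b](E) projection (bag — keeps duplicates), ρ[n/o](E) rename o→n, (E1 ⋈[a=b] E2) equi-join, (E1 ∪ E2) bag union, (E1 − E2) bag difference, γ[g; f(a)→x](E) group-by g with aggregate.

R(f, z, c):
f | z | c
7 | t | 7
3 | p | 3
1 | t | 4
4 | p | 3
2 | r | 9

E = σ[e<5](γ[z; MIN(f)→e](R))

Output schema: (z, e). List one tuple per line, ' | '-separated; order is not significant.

Row counts bottom-up:
  R → 5
  γ[z; MIN(f)→e](R) → 3
  σ[e<5](γ[z; MIN(f)→e](R)) → 3

== RESULT ==
z | e
p | 3
r | 2
t | 1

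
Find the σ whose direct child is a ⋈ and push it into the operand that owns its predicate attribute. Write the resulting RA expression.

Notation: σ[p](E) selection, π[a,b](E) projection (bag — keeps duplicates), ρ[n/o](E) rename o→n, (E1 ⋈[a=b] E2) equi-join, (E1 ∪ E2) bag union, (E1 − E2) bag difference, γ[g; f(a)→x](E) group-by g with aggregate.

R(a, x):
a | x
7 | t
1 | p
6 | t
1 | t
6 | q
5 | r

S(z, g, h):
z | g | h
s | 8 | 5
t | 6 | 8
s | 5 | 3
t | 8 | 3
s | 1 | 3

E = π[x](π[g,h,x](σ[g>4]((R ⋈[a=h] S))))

σ filters on g, owned by the right side.
E' = π[x](π[g,h,x]((R ⋈[a=h] σ[g>4](S))))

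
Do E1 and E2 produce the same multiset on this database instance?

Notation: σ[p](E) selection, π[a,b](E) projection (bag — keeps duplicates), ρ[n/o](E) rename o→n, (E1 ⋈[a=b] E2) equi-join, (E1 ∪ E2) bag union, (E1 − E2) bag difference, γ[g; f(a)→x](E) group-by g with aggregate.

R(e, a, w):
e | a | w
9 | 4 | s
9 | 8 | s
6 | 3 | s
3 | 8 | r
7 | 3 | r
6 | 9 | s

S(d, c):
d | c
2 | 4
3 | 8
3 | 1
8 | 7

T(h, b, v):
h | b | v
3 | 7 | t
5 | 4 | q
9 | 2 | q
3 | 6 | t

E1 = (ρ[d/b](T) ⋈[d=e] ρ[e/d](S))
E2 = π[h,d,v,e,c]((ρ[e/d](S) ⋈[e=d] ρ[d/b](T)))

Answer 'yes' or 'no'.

E1 stepwise |·|:
  T → 4
  ρ[d/b](T) → 4
  S → 4
  ρ[e/d](S) → 4
  (ρ[d/b](T) ⋈[d=e] ρ[e/d](S)) → 1
E2 stepwise |·|:
  S → 4
  ρ[e/d](S) → 4
  T → 4
  ρ[d/b](T) → 4
  (ρ[e/d](S) ⋈[e=d] ρ[d/b](T)) → 1
  π[h,d,v,e,c]((ρ[e/d](S) ⋈[e=d] ρ[d/b](T))) → 1

E1 and E2 produce the same multiset:
h | d | v | e | c
9 | 2 | q | 2 | 4

yes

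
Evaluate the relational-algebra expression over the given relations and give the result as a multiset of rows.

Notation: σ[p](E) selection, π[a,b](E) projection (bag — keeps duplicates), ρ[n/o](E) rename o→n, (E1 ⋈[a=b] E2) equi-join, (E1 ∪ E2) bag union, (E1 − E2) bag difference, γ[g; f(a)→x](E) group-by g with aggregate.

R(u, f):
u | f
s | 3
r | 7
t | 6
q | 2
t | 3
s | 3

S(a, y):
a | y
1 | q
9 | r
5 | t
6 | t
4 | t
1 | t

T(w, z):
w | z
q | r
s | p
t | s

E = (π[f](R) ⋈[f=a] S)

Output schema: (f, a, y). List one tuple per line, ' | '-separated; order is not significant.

Subexpression sizes:
  R → 6
  π[f](R) → 6
  S → 6
  (π[f](R) ⋈[f=a] S) → 1

== RESULT ==
f | a | y
6 | 6 | t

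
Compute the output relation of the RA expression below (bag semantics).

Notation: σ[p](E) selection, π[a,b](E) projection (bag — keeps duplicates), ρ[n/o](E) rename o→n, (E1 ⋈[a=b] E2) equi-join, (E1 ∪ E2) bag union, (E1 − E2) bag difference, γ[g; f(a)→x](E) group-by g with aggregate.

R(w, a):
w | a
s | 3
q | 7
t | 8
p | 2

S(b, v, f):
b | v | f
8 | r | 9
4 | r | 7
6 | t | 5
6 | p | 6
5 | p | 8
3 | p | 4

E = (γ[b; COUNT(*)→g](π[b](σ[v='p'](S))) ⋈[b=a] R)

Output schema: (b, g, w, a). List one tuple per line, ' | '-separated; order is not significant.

Stepwise |·|:
  S → 6
  σ[v='p'](S) → 3
  π[b](σ[v='p'](S)) → 3
  γ[b; COUNT(*)→g](π[b](σ[v='p'](S))) → 3
  R → 4
  (γ[b; COUNT(*)→g](π[b](σ[v='p'](S))) ⋈[b=a] R) → 1

== RESULT ==
b | g | w | a
3 | 1 | s | 3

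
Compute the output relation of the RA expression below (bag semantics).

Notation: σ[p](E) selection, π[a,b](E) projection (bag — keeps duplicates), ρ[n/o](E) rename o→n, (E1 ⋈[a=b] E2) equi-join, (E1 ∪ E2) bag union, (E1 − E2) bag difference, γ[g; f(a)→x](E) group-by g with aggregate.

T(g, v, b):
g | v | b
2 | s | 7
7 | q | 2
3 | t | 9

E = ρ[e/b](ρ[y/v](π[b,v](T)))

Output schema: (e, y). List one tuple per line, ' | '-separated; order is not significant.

Row counts bottom-up:
  T → 3
  π[b,v](T) → 3
  ρ[y/v](π[b,v](T)) → 3
  ρ[e/b](ρ[y/v](π[b,v](T))) → 3

== RESULT ==
e | y
2 | q
7 | s
9 | t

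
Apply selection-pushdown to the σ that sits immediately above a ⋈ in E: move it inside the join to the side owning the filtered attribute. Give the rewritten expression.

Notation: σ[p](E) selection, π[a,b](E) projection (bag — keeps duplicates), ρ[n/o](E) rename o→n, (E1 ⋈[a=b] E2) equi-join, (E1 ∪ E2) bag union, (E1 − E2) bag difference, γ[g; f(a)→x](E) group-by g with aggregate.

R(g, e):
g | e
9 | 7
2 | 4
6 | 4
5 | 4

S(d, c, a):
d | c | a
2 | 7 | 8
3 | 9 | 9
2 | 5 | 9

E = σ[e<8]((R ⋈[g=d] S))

σ filters on e, owned by the left side.
E' = (σ[e<8](R) ⋈[g=d] S)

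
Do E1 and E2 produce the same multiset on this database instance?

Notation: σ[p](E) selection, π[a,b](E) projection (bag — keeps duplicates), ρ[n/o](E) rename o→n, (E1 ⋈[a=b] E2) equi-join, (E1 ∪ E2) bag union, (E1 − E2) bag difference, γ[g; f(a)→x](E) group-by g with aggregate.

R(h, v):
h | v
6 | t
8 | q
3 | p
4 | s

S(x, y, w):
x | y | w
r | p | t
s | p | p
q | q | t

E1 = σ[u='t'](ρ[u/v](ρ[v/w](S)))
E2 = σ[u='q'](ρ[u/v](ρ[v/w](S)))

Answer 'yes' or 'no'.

E1 stepwise |·|:
  S → 3
  ρ[v/w](S) → 3
  ρ[u/v](ρ[v/w](S)) → 3
  σ[u='t'](ρ[u/v](ρ[v/w](S))) → 2
E2 stepwise |·|:
  S → 3
  ρ[v/w](S) → 3
  ρ[u/v](ρ[v/w](S)) → 3
  σ[u='q'](ρ[u/v](ρ[v/w](S))) → 0

E1 result:
x | y | u
q | q | t
r | p | t
E2 result:
x | y | u
(0 rows)
Witness: ('q', 'q', 't') appears 1× in E1 but 0× in E2.

no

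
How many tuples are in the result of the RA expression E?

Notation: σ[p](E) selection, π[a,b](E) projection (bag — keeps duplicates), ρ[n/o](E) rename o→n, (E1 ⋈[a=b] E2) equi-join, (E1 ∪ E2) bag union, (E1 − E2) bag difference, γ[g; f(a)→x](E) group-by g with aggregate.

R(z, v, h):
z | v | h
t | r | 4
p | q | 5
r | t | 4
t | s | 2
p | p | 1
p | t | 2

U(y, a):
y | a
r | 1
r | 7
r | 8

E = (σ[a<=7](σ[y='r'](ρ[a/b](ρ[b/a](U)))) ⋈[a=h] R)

Per-node cardinality:
  U → 3
  ρ[b/a](U) → 3
  ρ[a/b](ρ[b/a](U)) → 3
  σ[y='r'](ρ[a/b](ρ[b/a](U))) → 3
  σ[a<=7](σ[y='r'](ρ[a/b](ρ[b/a](U)))) → 2
  R → 6
  (σ[a<=7](σ[y='r'](ρ[a/b](ρ[b/a](U)))) ⋈[a=h] R) → 1

|E| = 1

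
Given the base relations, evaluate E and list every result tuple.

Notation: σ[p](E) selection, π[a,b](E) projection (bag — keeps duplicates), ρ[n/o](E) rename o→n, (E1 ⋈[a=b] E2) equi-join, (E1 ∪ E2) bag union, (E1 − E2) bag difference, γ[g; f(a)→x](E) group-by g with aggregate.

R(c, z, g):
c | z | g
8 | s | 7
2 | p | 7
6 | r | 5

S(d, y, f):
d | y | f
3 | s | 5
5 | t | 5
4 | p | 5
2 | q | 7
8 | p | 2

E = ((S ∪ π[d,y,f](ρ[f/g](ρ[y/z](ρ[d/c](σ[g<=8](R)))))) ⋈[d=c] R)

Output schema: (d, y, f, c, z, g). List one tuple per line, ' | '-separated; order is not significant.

Per-node cardinality:
  S → 5
  R → 3
  σ[g<=8](R) → 3
  ρ[d/c](σ[g<=8](R)) → 3
  ρ[y/z](ρ[d/c](σ[g<=8](R))) → 3
  ρ[f/g](ρ[y/z](ρ[d/c](σ[g<=8](R)))) → 3
  π[d,y,f](ρ[f/g](ρ[y/z](ρ[d/c](σ[g<=8](R))))) → 3
  (S ∪ π[d,y,f](ρ[f/g](ρ[y/z](ρ[d/c](σ[g<=8](R)))))) → 8
  R → 3
  ((S ∪ π[d,y,f](ρ[f/g](ρ[y/z](ρ[d/c](σ[g<=8](R)))))) ⋈[d=c] R) → 5

== RESULT ==
d | y | f | c | z | g
2 | p | 7 | 2 | p | 7
2 | q | 7 | 2 | p | 7
6 | r | 5 | 6 | r | 5
8 | p | 2 | 8 | s | 7
8 | s | 7 | 8 | s | 7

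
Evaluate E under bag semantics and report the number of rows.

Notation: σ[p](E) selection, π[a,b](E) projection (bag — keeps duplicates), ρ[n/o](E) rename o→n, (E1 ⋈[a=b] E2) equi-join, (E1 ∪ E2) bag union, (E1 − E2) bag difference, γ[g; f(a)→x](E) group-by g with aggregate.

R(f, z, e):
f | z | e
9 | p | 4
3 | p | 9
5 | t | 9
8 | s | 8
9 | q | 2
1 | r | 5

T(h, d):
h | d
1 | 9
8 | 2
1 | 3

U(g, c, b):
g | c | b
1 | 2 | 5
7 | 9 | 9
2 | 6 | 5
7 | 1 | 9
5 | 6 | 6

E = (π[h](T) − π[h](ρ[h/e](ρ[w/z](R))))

Stepwise |·|:
  T → 3
  π[h](T) → 3
  R → 6
  ρ[w/z](R) → 6
  ρ[h/e](ρ[w/z](R)) → 6
  π[h](ρ[h/e](ρ[w/z](R))) → 6
  (π[h](T) − π[h](ρ[h/e](ρ[w/z](R)))) → 2

|E| = 2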